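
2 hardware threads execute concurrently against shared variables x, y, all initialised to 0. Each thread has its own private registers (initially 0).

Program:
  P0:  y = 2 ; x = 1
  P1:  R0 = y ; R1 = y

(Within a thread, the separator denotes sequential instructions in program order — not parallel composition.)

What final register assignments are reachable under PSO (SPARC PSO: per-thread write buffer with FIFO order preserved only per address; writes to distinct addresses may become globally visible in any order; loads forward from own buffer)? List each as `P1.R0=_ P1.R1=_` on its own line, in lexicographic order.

outcome vector order: (P1.R0,P1.R1)
|PSO outcomes| = 3

P1.R0=0 P1.R1=0
P1.R0=0 P1.R1=2
P1.R0=2 P1.R1=2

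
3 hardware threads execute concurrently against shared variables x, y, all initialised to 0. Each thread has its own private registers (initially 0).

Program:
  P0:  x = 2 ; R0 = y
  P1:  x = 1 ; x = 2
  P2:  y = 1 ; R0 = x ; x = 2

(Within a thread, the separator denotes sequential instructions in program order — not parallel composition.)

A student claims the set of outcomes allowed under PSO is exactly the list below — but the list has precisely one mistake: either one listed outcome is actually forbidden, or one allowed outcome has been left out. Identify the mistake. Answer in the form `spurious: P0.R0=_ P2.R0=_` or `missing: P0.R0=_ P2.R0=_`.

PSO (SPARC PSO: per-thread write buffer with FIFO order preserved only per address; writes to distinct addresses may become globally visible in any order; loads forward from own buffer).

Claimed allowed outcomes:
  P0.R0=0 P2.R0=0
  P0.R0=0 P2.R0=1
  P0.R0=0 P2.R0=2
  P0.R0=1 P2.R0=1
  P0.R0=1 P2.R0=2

outcome vector order: (P0.R0,P2.R0)
PSO (6): (0,0); (0,1); (0,2); (1,0); (1,1); (1,2)
PSO∖claimed = {(1,0)}

missing: P0.R0=1 P2.R0=0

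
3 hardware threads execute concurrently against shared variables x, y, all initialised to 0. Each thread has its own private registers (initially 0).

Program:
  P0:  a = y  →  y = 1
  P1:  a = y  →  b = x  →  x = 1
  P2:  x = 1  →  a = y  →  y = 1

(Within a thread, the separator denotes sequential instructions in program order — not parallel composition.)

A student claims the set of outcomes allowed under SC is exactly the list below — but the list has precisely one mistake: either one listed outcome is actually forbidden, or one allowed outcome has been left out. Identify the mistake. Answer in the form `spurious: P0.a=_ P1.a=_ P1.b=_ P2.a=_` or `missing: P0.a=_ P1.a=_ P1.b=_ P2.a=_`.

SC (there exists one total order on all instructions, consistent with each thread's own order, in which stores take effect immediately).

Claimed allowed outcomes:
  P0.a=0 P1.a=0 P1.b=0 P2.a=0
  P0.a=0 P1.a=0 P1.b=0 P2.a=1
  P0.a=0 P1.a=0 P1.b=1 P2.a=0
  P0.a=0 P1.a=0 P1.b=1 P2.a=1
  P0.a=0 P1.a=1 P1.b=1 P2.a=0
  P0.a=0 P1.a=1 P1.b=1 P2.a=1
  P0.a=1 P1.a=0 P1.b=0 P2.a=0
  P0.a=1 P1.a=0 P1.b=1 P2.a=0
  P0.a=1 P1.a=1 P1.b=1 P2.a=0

missing: P0.a=0 P1.a=1 P1.b=0 P2.a=1

outcome vector order: (P0.a,P1.a,P1.b,P2.a)
under SC → 0000 0001 0010 0011 0101 0110 0111 1000 1010 1110
SC∖claimed = {0101}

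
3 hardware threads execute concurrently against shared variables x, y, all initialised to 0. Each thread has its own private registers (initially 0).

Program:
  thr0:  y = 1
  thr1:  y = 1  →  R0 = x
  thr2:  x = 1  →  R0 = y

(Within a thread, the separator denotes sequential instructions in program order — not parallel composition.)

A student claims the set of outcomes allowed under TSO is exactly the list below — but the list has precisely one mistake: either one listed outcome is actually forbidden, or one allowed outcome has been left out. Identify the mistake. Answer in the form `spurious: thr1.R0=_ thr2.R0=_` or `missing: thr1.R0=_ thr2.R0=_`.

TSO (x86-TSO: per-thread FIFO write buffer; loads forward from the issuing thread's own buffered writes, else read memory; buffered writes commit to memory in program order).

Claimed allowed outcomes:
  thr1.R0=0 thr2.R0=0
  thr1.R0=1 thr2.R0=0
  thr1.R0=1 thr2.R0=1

missing: thr1.R0=0 thr2.R0=1

outcome vector order: (thr1.R0,thr2.R0)
[TSO] allowed = {0/0, 0/1, 1/0, 1/1}
TSO∖claimed = {0/1}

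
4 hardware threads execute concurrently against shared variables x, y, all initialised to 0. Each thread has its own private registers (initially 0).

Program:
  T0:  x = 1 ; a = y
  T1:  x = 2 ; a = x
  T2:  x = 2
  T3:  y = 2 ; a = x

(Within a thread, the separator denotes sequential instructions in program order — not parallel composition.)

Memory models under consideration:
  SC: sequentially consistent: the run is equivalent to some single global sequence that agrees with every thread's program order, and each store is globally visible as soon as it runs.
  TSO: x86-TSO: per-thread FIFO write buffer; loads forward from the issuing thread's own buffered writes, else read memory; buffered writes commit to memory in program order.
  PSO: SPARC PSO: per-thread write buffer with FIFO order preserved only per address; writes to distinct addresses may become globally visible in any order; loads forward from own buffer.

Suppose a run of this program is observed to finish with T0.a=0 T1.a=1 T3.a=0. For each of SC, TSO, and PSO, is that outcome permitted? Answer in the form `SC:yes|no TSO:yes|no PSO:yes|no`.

SC:no TSO:yes PSO:yes

outcome vector order: (T0.a,T1.a,T3.a)
under SC → <0 1 1> <0 1 2> <0 2 1> <0 2 2> <2 1 0> <2 1 1> <2 1 2> <2 2 0> <2 2 1> <2 2 2>
under TSO → <0 1 0> <0 1 1> <0 1 2> <0 2 0> <0 2 1> <0 2 2> <2 1 0> <2 1 1> <2 1 2> <2 2 0> <2 2 1> <2 2 2>
under PSO → <0 1 0> <0 1 1> <0 1 2> <0 2 0> <0 2 1> <0 2 2> <2 1 0> <2 1 1> <2 1 2> <2 2 0> <2 2 1> <2 2 2>
target <0 1 0> ∈ {TSO,PSO}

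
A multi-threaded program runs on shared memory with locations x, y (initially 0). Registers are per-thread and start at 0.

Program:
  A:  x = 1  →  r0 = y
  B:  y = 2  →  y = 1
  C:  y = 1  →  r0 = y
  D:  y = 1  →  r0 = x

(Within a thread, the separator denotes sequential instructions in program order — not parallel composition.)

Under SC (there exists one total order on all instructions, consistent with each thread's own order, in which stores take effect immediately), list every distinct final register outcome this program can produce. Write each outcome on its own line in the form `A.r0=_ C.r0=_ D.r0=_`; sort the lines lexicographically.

A.r0=0 C.r0=1 D.r0=1
A.r0=0 C.r0=2 D.r0=1
A.r0=1 C.r0=1 D.r0=0
A.r0=1 C.r0=1 D.r0=1
A.r0=1 C.r0=2 D.r0=0
A.r0=1 C.r0=2 D.r0=1
A.r0=2 C.r0=1 D.r0=0
A.r0=2 C.r0=1 D.r0=1
A.r0=2 C.r0=2 D.r0=0
A.r0=2 C.r0=2 D.r0=1

outcome vector order: (A.r0,C.r0,D.r0)
|SC outcomes| = 10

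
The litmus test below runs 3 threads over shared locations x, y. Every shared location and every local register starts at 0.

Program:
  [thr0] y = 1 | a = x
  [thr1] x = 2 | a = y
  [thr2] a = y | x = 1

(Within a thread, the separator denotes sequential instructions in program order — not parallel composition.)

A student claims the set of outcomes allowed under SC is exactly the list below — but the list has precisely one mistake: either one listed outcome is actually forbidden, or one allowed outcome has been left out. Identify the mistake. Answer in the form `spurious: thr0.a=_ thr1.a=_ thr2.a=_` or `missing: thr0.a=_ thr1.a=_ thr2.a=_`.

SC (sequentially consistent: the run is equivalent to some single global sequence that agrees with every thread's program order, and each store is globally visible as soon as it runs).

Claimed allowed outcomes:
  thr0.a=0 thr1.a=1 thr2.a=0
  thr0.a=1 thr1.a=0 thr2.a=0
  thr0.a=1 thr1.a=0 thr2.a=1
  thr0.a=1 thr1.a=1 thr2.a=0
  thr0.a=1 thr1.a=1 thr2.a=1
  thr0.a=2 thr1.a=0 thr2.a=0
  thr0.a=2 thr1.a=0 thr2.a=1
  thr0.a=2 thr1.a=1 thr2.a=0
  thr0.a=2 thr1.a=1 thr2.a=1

outcome vector order: (thr0.a,thr1.a,thr2.a)
[SC] allowed = {(0,1,0), (0,1,1), (1,0,0), (1,0,1), (1,1,0), (1,1,1), (2,0,0), (2,0,1), (2,1,0), (2,1,1)}
SC∖claimed = {(0,1,1)}

missing: thr0.a=0 thr1.a=1 thr2.a=1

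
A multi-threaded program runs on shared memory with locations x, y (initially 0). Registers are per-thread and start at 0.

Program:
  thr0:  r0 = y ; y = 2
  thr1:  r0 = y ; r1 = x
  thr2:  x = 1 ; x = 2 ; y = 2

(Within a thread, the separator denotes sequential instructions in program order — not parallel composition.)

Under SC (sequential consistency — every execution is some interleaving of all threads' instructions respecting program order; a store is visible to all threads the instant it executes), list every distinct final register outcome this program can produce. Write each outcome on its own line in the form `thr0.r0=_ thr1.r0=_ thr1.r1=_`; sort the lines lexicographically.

thr0.r0=0 thr1.r0=0 thr1.r1=0
thr0.r0=0 thr1.r0=0 thr1.r1=1
thr0.r0=0 thr1.r0=0 thr1.r1=2
thr0.r0=0 thr1.r0=2 thr1.r1=0
thr0.r0=0 thr1.r0=2 thr1.r1=1
thr0.r0=0 thr1.r0=2 thr1.r1=2
thr0.r0=2 thr1.r0=0 thr1.r1=0
thr0.r0=2 thr1.r0=0 thr1.r1=1
thr0.r0=2 thr1.r0=0 thr1.r1=2
thr0.r0=2 thr1.r0=2 thr1.r1=2

outcome vector order: (thr0.r0,thr1.r0,thr1.r1)
|SC outcomes| = 10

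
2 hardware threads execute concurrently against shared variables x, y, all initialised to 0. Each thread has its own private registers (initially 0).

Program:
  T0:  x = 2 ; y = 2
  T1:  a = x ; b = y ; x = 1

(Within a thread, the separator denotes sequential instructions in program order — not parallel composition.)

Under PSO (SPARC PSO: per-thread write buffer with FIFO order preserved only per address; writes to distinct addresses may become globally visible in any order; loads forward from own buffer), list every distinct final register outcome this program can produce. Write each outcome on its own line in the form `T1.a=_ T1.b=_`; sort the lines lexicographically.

outcome vector order: (T1.a,T1.b)
|PSO outcomes| = 4

T1.a=0 T1.b=0
T1.a=0 T1.b=2
T1.a=2 T1.b=0
T1.a=2 T1.b=2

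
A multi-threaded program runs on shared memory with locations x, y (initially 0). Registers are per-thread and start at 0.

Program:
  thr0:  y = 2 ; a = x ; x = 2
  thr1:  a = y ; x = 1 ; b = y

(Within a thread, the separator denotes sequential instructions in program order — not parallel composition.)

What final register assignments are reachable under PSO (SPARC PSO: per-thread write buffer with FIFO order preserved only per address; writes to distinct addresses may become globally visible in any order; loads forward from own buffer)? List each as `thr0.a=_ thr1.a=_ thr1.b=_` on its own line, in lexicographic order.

thr0.a=0 thr1.a=0 thr1.b=0
thr0.a=0 thr1.a=0 thr1.b=2
thr0.a=0 thr1.a=2 thr1.b=2
thr0.a=1 thr1.a=0 thr1.b=0
thr0.a=1 thr1.a=0 thr1.b=2
thr0.a=1 thr1.a=2 thr1.b=2

outcome vector order: (thr0.a,thr1.a,thr1.b)
|PSO outcomes| = 6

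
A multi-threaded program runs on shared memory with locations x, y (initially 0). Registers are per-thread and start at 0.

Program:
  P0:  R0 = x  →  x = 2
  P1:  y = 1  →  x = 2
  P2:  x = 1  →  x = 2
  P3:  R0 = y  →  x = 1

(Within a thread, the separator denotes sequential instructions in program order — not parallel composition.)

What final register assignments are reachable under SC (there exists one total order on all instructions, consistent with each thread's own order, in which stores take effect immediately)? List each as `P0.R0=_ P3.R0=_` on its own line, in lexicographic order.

outcome vector order: (P0.R0,P3.R0)
|SC outcomes| = 6

P0.R0=0 P3.R0=0
P0.R0=0 P3.R0=1
P0.R0=1 P3.R0=0
P0.R0=1 P3.R0=1
P0.R0=2 P3.R0=0
P0.R0=2 P3.R0=1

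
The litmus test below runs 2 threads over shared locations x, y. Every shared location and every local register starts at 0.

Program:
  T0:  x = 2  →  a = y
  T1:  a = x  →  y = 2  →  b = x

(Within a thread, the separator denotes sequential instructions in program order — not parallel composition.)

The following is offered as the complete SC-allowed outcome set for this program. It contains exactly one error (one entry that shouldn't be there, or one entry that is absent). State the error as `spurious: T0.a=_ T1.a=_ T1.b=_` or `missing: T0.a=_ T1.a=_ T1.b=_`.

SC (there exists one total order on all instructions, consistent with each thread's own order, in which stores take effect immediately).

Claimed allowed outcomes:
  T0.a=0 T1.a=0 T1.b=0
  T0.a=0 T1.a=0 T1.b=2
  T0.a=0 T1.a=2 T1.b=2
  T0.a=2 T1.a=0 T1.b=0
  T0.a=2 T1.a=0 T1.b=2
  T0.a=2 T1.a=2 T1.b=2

outcome vector order: (T0.a,T1.a,T1.b)
SC (5): 002; 022; 200; 202; 222
claimed∖SC = {000}

spurious: T0.a=0 T1.a=0 T1.b=0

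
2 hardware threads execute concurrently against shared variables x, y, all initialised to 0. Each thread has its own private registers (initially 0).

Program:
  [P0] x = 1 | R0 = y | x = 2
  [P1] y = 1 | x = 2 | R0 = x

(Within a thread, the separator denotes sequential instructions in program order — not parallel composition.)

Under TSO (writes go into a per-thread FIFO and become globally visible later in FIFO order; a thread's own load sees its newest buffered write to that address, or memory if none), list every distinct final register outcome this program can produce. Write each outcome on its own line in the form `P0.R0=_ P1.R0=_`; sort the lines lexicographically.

P0.R0=0 P1.R0=1
P0.R0=0 P1.R0=2
P0.R0=1 P1.R0=1
P0.R0=1 P1.R0=2

outcome vector order: (P0.R0,P1.R0)
|TSO outcomes| = 4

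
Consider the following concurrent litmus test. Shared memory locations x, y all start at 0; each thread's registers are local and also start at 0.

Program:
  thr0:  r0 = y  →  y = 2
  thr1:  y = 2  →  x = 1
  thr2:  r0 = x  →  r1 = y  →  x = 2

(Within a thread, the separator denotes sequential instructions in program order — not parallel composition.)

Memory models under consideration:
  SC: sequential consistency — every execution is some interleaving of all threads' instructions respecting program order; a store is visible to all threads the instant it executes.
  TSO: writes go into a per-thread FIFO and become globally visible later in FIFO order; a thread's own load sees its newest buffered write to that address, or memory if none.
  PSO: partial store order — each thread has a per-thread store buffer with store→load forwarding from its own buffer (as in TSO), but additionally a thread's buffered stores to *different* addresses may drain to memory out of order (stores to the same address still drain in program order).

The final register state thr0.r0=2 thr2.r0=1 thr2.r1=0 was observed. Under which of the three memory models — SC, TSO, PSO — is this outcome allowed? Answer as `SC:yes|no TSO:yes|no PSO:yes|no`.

outcome vector order: (thr0.r0,thr2.r0,thr2.r1)
SC: 6 outcomes — {000; 002; 012; 200; 202; 212}
TSO: 6 outcomes — {000; 002; 012; 200; 202; 212}
PSO: 8 outcomes — {000; 002; 010; 012; 200; 202; 210; 212}
target 210 ∈ {PSO}

SC:no TSO:no PSO:yes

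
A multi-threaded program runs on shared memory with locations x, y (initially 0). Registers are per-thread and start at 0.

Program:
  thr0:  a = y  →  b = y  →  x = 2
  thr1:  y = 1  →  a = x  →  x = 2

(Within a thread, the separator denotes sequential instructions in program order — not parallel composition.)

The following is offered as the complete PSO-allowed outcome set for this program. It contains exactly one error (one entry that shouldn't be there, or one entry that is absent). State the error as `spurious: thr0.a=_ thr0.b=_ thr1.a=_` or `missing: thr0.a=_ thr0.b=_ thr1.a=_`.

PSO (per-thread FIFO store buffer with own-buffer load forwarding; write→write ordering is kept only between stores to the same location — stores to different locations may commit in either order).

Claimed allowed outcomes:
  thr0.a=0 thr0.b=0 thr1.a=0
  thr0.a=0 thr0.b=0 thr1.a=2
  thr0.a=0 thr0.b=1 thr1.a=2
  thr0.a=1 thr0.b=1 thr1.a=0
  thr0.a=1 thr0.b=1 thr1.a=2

outcome vector order: (thr0.a,thr0.b,thr1.a)
PSO (6): (0,0,0); (0,0,2); (0,1,0); (0,1,2); (1,1,0); (1,1,2)
PSO∖claimed = {(0,1,0)}

missing: thr0.a=0 thr0.b=1 thr1.a=0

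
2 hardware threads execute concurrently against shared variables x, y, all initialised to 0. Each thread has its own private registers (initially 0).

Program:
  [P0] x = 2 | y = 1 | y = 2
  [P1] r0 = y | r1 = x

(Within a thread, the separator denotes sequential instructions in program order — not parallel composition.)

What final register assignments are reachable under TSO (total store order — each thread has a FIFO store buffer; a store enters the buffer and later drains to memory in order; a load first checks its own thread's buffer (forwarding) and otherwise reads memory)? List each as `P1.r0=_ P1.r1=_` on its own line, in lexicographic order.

P1.r0=0 P1.r1=0
P1.r0=0 P1.r1=2
P1.r0=1 P1.r1=2
P1.r0=2 P1.r1=2

outcome vector order: (P1.r0,P1.r1)
|TSO outcomes| = 4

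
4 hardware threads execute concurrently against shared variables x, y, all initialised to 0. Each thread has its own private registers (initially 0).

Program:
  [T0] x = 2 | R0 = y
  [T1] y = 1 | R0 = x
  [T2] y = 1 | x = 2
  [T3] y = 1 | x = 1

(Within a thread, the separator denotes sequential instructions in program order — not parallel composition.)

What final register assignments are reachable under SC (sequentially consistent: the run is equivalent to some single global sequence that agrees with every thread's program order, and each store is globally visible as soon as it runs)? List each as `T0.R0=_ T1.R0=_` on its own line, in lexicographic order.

T0.R0=0 T1.R0=1
T0.R0=0 T1.R0=2
T0.R0=1 T1.R0=0
T0.R0=1 T1.R0=1
T0.R0=1 T1.R0=2

outcome vector order: (T0.R0,T1.R0)
|SC outcomes| = 5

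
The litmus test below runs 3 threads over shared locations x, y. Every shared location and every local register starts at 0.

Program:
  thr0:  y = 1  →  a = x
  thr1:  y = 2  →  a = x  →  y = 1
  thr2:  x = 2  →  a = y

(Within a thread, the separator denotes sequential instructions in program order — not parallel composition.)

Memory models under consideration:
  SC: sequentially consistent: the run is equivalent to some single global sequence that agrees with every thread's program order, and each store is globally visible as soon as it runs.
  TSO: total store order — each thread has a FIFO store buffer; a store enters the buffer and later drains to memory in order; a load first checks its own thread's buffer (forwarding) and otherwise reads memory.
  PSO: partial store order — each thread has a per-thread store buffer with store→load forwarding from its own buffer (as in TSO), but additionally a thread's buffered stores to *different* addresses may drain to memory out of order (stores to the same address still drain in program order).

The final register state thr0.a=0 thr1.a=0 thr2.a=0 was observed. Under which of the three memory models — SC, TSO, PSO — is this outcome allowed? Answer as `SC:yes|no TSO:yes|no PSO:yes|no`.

SC:no TSO:yes PSO:yes

outcome vector order: (thr0.a,thr1.a,thr2.a)
[SC] allowed = {001, 002, 021, 022, 201, 202, 220, 221, 222}
[TSO] allowed = {000, 001, 002, 020, 021, 022, 200, 201, 202, 220, 221, 222}
[PSO] allowed = {000, 001, 002, 020, 021, 022, 200, 201, 202, 220, 221, 222}
target 000 ∈ {TSO,PSO}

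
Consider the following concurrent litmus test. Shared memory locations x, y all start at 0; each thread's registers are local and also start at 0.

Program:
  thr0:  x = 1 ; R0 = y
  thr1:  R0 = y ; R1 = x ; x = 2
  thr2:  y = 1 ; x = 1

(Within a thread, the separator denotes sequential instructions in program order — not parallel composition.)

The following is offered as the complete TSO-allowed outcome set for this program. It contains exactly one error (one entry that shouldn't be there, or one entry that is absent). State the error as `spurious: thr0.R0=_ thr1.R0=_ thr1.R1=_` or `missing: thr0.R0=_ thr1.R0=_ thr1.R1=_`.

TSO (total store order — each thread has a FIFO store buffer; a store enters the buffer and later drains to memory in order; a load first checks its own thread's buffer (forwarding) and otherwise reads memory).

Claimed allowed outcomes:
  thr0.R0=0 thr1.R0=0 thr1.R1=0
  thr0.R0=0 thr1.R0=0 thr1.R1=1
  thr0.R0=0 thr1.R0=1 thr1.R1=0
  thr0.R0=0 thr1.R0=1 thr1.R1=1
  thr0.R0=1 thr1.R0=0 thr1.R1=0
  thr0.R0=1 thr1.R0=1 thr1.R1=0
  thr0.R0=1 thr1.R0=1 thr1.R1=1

outcome vector order: (thr0.R0,thr1.R0,thr1.R1)
under TSO → <0 0 0>, <0 0 1>, <0 1 0>, <0 1 1>, <1 0 0>, <1 0 1>, <1 1 0>, <1 1 1>
TSO∖claimed = {<1 0 1>}

missing: thr0.R0=1 thr1.R0=0 thr1.R1=1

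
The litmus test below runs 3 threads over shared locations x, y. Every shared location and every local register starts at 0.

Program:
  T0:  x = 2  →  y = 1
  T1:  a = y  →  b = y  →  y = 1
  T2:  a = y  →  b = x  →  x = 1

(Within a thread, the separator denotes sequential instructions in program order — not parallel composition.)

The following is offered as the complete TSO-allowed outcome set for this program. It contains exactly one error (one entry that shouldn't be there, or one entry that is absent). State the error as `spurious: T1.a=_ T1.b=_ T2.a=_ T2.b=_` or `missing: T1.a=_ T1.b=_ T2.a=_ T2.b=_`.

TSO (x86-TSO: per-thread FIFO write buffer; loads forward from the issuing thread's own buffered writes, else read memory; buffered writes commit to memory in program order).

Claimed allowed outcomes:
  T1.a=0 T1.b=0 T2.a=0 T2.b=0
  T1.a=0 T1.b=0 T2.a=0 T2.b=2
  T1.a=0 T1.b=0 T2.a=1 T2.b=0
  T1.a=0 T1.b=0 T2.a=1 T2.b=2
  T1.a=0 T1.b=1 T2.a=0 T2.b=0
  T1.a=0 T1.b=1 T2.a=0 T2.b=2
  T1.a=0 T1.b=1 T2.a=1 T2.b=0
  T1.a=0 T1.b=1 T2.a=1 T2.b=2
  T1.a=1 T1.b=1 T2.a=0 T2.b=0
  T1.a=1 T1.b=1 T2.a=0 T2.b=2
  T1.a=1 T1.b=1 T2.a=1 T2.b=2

spurious: T1.a=0 T1.b=1 T2.a=1 T2.b=0

outcome vector order: (T1.a,T1.b,T2.a,T2.b)
[TSO] allowed = {<0 0 0 0>, <0 0 0 2>, <0 0 1 0>, <0 0 1 2>, <0 1 0 0>, <0 1 0 2>, <0 1 1 2>, <1 1 0 0>, <1 1 0 2>, <1 1 1 2>}
claimed∖TSO = {<0 1 1 0>}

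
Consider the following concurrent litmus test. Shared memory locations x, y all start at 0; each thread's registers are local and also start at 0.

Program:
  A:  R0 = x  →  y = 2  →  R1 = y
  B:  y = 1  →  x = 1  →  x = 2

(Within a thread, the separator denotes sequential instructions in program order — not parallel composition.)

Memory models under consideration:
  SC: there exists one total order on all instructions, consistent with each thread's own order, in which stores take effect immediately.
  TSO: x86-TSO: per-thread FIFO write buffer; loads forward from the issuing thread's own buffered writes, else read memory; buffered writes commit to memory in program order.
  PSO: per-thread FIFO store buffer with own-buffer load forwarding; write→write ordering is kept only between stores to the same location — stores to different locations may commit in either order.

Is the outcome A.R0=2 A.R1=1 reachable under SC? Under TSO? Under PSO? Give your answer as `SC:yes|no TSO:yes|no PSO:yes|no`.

SC:no TSO:no PSO:yes

outcome vector order: (A.R0,A.R1)
[SC] allowed = {(0,1) (0,2) (1,2) (2,2)}
[TSO] allowed = {(0,1) (0,2) (1,2) (2,2)}
[PSO] allowed = {(0,1) (0,2) (1,1) (1,2) (2,1) (2,2)}
target (2,1) ∈ {PSO}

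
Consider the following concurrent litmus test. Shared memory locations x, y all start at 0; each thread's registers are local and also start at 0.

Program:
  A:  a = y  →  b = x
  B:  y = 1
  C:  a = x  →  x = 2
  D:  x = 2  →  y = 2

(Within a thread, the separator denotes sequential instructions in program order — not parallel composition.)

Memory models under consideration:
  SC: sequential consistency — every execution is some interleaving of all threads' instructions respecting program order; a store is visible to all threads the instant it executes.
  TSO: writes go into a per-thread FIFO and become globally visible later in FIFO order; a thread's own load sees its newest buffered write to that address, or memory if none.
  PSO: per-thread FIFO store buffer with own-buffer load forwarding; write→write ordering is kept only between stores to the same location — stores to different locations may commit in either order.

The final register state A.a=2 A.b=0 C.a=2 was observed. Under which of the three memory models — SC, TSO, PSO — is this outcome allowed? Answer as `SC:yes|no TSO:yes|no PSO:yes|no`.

outcome vector order: (A.a,A.b,C.a)
SC: 10 outcomes — {<0 0 0>, <0 0 2>, <0 2 0>, <0 2 2>, <1 0 0>, <1 0 2>, <1 2 0>, <1 2 2>, <2 2 0>, <2 2 2>}
TSO: 10 outcomes — {<0 0 0>, <0 0 2>, <0 2 0>, <0 2 2>, <1 0 0>, <1 0 2>, <1 2 0>, <1 2 2>, <2 2 0>, <2 2 2>}
PSO: 12 outcomes — {<0 0 0>, <0 0 2>, <0 2 0>, <0 2 2>, <1 0 0>, <1 0 2>, <1 2 0>, <1 2 2>, <2 0 0>, <2 0 2>, <2 2 0>, <2 2 2>}
target <2 0 2> ∈ {PSO}

SC:no TSO:no PSO:yes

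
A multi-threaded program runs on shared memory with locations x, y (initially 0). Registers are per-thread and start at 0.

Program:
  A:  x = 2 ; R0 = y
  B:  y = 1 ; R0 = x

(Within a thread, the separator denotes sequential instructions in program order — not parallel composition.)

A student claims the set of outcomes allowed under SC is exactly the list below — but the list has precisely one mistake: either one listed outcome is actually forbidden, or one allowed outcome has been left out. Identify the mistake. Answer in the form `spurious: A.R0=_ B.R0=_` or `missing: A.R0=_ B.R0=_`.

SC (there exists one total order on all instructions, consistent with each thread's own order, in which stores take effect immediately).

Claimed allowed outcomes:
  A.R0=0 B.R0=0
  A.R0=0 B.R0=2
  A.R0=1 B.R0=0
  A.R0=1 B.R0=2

spurious: A.R0=0 B.R0=0

outcome vector order: (A.R0,B.R0)
under SC → (0,2), (1,0), (1,2)
claimed∖SC = {(0,0)}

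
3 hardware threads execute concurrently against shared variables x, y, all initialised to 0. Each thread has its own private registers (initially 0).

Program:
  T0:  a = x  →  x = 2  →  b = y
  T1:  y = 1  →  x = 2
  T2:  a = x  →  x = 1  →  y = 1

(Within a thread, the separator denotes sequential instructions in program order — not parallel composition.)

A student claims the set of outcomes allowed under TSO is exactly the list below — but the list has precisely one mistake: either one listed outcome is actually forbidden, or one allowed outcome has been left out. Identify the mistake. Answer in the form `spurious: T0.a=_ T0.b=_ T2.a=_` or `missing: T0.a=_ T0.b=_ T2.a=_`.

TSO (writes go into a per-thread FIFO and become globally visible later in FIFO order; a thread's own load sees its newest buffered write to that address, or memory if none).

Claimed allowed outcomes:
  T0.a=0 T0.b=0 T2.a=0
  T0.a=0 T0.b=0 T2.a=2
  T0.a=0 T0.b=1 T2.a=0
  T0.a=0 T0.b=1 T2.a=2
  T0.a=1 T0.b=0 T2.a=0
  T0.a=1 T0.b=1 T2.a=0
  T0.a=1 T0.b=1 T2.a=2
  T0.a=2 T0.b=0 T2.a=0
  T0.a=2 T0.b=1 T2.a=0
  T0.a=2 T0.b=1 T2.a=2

outcome vector order: (T0.a,T0.b,T2.a)
[TSO] allowed = {0/0/0; 0/0/2; 0/1/0; 0/1/2; 1/0/0; 1/1/0; 1/1/2; 2/1/0; 2/1/2}
claimed∖TSO = {2/0/0}

spurious: T0.a=2 T0.b=0 T2.a=0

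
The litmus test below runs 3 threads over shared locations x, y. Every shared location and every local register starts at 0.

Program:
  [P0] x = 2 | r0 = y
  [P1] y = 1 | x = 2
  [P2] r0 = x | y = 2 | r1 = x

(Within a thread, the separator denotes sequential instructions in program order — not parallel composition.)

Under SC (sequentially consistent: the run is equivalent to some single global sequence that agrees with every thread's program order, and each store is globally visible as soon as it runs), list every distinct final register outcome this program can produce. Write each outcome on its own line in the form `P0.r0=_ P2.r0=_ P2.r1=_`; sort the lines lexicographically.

P0.r0=0 P2.r0=0 P2.r1=2
P0.r0=0 P2.r0=2 P2.r1=2
P0.r0=1 P2.r0=0 P2.r1=0
P0.r0=1 P2.r0=0 P2.r1=2
P0.r0=1 P2.r0=2 P2.r1=2
P0.r0=2 P2.r0=0 P2.r1=0
P0.r0=2 P2.r0=0 P2.r1=2
P0.r0=2 P2.r0=2 P2.r1=2

outcome vector order: (P0.r0,P2.r0,P2.r1)
|SC outcomes| = 8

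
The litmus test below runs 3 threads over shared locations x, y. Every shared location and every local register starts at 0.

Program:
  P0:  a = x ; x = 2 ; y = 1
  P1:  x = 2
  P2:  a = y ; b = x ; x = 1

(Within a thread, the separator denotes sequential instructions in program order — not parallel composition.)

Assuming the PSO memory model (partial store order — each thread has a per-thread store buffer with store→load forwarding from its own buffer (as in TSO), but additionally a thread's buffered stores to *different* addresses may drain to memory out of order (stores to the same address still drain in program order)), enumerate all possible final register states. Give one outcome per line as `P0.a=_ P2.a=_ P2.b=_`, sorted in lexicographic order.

outcome vector order: (P0.a,P2.a,P2.b)
|PSO outcomes| = 9

P0.a=0 P2.a=0 P2.b=0
P0.a=0 P2.a=0 P2.b=2
P0.a=0 P2.a=1 P2.b=0
P0.a=0 P2.a=1 P2.b=2
P0.a=1 P2.a=0 P2.b=0
P0.a=1 P2.a=0 P2.b=2
P0.a=2 P2.a=0 P2.b=0
P0.a=2 P2.a=0 P2.b=2
P0.a=2 P2.a=1 P2.b=2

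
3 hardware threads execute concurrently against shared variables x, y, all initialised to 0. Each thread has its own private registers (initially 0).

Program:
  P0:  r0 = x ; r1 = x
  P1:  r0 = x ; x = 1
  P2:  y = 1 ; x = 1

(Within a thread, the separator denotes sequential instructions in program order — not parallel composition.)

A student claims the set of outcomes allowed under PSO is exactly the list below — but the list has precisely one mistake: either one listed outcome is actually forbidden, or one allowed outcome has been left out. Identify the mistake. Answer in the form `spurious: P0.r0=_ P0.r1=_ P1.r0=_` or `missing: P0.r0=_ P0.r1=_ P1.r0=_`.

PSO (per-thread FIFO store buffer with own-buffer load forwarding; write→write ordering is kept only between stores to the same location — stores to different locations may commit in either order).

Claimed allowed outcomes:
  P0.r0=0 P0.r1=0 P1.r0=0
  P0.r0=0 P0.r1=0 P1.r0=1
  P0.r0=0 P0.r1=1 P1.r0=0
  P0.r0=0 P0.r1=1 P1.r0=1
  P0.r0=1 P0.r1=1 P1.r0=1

missing: P0.r0=1 P0.r1=1 P1.r0=0

outcome vector order: (P0.r0,P0.r1,P1.r0)
PSO (6): (0,0,0); (0,0,1); (0,1,0); (0,1,1); (1,1,0); (1,1,1)
PSO∖claimed = {(1,1,0)}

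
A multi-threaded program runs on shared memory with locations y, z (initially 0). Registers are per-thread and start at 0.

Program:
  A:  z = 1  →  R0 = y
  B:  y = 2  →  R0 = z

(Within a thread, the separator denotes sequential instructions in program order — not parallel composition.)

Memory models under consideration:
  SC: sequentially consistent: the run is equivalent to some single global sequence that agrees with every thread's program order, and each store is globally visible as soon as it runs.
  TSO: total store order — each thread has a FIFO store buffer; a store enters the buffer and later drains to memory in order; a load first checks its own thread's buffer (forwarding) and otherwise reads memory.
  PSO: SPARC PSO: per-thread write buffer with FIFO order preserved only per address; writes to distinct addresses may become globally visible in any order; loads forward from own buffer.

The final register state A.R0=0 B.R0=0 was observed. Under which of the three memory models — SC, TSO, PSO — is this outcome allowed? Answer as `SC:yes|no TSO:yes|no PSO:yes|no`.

outcome vector order: (A.R0,B.R0)
[SC] allowed = {01; 20; 21}
[TSO] allowed = {00; 01; 20; 21}
[PSO] allowed = {00; 01; 20; 21}
target 00 ∈ {TSO,PSO}

SC:no TSO:yes PSO:yes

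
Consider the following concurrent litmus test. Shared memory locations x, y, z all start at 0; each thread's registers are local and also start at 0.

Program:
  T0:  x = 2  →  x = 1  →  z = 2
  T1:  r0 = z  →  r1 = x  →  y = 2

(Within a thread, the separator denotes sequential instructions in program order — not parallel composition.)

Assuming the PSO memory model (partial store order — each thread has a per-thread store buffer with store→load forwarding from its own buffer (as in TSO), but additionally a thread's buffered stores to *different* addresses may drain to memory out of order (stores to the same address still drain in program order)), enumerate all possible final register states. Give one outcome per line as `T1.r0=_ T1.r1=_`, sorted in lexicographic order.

T1.r0=0 T1.r1=0
T1.r0=0 T1.r1=1
T1.r0=0 T1.r1=2
T1.r0=2 T1.r1=0
T1.r0=2 T1.r1=1
T1.r0=2 T1.r1=2

outcome vector order: (T1.r0,T1.r1)
|PSO outcomes| = 6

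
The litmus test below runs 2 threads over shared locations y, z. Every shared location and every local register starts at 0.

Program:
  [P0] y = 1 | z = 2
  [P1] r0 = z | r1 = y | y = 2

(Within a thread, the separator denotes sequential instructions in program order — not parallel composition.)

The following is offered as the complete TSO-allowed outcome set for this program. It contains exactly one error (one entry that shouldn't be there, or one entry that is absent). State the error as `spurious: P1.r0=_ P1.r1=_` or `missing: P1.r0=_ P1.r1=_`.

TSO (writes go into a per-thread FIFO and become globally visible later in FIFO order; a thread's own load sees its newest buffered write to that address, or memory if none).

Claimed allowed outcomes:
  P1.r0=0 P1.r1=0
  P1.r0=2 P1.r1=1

outcome vector order: (P1.r0,P1.r1)
under TSO → 0/0, 0/1, 2/1
TSO∖claimed = {0/1}

missing: P1.r0=0 P1.r1=1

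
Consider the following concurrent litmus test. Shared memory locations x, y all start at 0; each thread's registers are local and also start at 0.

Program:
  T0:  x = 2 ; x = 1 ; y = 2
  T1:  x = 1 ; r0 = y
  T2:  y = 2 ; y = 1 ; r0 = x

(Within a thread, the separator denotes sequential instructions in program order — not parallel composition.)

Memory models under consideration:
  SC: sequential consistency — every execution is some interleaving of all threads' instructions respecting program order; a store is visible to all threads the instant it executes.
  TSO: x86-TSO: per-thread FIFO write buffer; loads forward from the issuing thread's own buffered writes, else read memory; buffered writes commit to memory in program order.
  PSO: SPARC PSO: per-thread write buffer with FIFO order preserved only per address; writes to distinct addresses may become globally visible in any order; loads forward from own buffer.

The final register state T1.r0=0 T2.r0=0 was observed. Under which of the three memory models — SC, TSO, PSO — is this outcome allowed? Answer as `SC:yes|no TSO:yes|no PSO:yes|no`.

SC:no TSO:yes PSO:yes

outcome vector order: (T1.r0,T2.r0)
SC (8): 01, 02, 10, 11, 12, 20, 21, 22
TSO (9): 00, 01, 02, 10, 11, 12, 20, 21, 22
PSO (9): 00, 01, 02, 10, 11, 12, 20, 21, 22
target 00 ∈ {TSO,PSO}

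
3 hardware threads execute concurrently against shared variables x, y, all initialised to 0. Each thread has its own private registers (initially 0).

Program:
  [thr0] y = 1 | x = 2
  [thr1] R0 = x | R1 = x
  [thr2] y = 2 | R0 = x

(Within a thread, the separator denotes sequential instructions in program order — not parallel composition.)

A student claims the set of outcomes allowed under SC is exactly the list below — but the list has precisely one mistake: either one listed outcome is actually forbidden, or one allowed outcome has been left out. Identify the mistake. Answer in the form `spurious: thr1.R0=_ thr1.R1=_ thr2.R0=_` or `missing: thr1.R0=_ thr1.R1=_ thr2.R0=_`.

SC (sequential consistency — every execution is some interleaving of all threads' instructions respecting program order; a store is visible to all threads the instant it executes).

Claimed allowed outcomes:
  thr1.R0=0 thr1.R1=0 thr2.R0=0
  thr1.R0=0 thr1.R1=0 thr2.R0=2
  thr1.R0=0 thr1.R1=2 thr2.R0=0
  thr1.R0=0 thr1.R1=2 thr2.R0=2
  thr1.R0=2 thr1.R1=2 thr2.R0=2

outcome vector order: (thr1.R0,thr1.R1,thr2.R0)
SC: 6 outcomes — {<0 0 0> <0 0 2> <0 2 0> <0 2 2> <2 2 0> <2 2 2>}
SC∖claimed = {<2 2 0>}

missing: thr1.R0=2 thr1.R1=2 thr2.R0=0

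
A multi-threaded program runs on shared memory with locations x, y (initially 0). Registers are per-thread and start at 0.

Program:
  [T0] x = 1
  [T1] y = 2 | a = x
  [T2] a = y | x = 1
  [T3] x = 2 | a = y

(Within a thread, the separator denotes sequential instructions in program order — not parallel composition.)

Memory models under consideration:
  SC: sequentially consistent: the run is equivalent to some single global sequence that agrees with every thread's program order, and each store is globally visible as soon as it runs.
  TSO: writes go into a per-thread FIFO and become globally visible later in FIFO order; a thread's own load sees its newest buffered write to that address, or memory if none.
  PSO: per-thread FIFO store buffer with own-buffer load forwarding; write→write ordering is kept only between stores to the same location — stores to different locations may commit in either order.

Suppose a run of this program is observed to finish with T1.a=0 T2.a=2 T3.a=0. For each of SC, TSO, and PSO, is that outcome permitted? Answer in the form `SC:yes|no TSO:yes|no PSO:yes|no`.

SC:no TSO:yes PSO:yes

outcome vector order: (T1.a,T2.a,T3.a)
SC: 10 outcomes — {(0,0,2) (0,2,2) (1,0,0) (1,0,2) (1,2,0) (1,2,2) (2,0,0) (2,0,2) (2,2,0) (2,2,2)}
TSO: 12 outcomes — {(0,0,0) (0,0,2) (0,2,0) (0,2,2) (1,0,0) (1,0,2) (1,2,0) (1,2,2) (2,0,0) (2,0,2) (2,2,0) (2,2,2)}
PSO: 12 outcomes — {(0,0,0) (0,0,2) (0,2,0) (0,2,2) (1,0,0) (1,0,2) (1,2,0) (1,2,2) (2,0,0) (2,0,2) (2,2,0) (2,2,2)}
target (0,2,0) ∈ {TSO,PSO}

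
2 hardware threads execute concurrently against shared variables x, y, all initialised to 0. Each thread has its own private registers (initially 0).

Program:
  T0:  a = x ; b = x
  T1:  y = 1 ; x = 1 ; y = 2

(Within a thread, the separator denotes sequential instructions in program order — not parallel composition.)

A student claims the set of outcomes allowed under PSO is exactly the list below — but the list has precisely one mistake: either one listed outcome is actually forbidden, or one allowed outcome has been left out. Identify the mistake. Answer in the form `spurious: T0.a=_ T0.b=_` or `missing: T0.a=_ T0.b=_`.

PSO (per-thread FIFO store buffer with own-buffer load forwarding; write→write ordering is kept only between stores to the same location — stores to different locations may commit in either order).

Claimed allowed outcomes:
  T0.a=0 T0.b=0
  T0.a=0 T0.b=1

outcome vector order: (T0.a,T0.b)
[PSO] allowed = {00; 01; 11}
PSO∖claimed = {11}

missing: T0.a=1 T0.b=1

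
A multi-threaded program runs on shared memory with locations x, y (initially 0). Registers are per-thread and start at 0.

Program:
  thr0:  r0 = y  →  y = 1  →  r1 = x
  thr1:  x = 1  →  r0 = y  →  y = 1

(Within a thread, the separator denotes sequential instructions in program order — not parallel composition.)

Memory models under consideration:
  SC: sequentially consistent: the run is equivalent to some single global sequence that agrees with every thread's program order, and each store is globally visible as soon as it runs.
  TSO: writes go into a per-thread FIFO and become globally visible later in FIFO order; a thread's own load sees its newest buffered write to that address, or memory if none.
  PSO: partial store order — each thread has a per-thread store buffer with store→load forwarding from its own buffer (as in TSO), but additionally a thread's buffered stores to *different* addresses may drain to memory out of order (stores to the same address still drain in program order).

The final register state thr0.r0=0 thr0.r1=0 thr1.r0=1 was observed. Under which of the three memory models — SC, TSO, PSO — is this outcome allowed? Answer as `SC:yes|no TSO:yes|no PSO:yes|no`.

outcome vector order: (thr0.r0,thr0.r1,thr1.r0)
under SC → 001; 010; 011; 110
under TSO → 000; 001; 010; 011; 110
under PSO → 000; 001; 010; 011; 100; 110
target 001 ∈ {SC,TSO,PSO}

SC:yes TSO:yes PSO:yes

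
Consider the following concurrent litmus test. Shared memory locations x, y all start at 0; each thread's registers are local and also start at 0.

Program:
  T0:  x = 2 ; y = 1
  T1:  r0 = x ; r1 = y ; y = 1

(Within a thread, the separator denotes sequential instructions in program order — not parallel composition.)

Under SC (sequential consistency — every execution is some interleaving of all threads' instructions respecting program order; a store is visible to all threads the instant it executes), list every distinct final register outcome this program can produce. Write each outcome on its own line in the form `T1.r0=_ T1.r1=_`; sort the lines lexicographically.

outcome vector order: (T1.r0,T1.r1)
|SC outcomes| = 4

T1.r0=0 T1.r1=0
T1.r0=0 T1.r1=1
T1.r0=2 T1.r1=0
T1.r0=2 T1.r1=1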